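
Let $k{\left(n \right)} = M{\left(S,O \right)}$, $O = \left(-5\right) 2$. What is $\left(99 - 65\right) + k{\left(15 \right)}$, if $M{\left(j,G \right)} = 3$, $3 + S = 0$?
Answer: $37$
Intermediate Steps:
$S = -3$ ($S = -3 + 0 = -3$)
$O = -10$
$k{\left(n \right)} = 3$
$\left(99 - 65\right) + k{\left(15 \right)} = \left(99 - 65\right) + 3 = 34 + 3 = 37$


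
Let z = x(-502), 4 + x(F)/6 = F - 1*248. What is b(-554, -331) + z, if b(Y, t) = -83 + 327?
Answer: -4280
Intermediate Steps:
b(Y, t) = 244
x(F) = -1512 + 6*F (x(F) = -24 + 6*(F - 1*248) = -24 + 6*(F - 248) = -24 + 6*(-248 + F) = -24 + (-1488 + 6*F) = -1512 + 6*F)
z = -4524 (z = -1512 + 6*(-502) = -1512 - 3012 = -4524)
b(-554, -331) + z = 244 - 4524 = -4280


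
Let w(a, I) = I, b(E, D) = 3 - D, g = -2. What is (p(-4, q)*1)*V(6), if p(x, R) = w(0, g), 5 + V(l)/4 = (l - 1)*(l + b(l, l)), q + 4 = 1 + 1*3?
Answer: -80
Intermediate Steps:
q = 0 (q = -4 + (1 + 1*3) = -4 + (1 + 3) = -4 + 4 = 0)
V(l) = -32 + 12*l (V(l) = -20 + 4*((l - 1)*(l + (3 - l))) = -20 + 4*((-1 + l)*3) = -20 + 4*(-3 + 3*l) = -20 + (-12 + 12*l) = -32 + 12*l)
p(x, R) = -2
(p(-4, q)*1)*V(6) = (-2*1)*(-32 + 12*6) = -2*(-32 + 72) = -2*40 = -80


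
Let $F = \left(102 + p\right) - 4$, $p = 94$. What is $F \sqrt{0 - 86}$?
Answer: $192 i \sqrt{86} \approx 1780.5 i$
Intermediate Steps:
$F = 192$ ($F = \left(102 + 94\right) - 4 = 196 - 4 = 192$)
$F \sqrt{0 - 86} = 192 \sqrt{0 - 86} = 192 \sqrt{-86} = 192 i \sqrt{86}$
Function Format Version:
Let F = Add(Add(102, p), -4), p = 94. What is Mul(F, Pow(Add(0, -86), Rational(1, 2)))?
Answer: Mul(192, I, Pow(86, Rational(1, 2))) ≈ Mul(1780.5, I)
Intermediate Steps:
F = 192 (F = Add(Add(102, 94), -4) = Add(196, -4) = 192)
Mul(F, Pow(Add(0, -86), Rational(1, 2))) = Mul(192, Pow(Add(0, -86), Rational(1, 2))) = Mul(192, Pow(-86, Rational(1, 2))) = Mul(192, Mul(I, Pow(86, Rational(1, 2)))) = Mul(192, I, Pow(86, Rational(1, 2)))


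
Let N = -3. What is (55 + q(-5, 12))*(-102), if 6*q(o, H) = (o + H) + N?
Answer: -5678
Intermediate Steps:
q(o, H) = -½ + H/6 + o/6 (q(o, H) = ((o + H) - 3)/6 = ((H + o) - 3)/6 = (-3 + H + o)/6 = -½ + H/6 + o/6)
(55 + q(-5, 12))*(-102) = (55 + (-½ + (⅙)*12 + (⅙)*(-5)))*(-102) = (55 + (-½ + 2 - ⅚))*(-102) = (55 + ⅔)*(-102) = (167/3)*(-102) = -5678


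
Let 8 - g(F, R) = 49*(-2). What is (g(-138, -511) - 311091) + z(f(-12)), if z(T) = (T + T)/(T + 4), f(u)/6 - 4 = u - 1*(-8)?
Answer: -310985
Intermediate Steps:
g(F, R) = 106 (g(F, R) = 8 - 49*(-2) = 8 - 1*(-98) = 8 + 98 = 106)
f(u) = 72 + 6*u (f(u) = 24 + 6*(u - 1*(-8)) = 24 + 6*(u + 8) = 24 + 6*(8 + u) = 24 + (48 + 6*u) = 72 + 6*u)
z(T) = 2*T/(4 + T) (z(T) = (2*T)/(4 + T) = 2*T/(4 + T))
(g(-138, -511) - 311091) + z(f(-12)) = (106 - 311091) + 2*(72 + 6*(-12))/(4 + (72 + 6*(-12))) = -310985 + 2*(72 - 72)/(4 + (72 - 72)) = -310985 + 2*0/(4 + 0) = -310985 + 2*0/4 = -310985 + 2*0*(¼) = -310985 + 0 = -310985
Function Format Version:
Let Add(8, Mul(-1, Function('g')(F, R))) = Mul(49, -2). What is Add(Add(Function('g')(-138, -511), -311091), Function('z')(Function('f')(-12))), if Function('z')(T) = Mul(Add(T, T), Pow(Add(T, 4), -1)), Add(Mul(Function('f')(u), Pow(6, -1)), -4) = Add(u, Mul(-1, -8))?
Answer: -310985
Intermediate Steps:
Function('g')(F, R) = 106 (Function('g')(F, R) = Add(8, Mul(-1, Mul(49, -2))) = Add(8, Mul(-1, -98)) = Add(8, 98) = 106)
Function('f')(u) = Add(72, Mul(6, u)) (Function('f')(u) = Add(24, Mul(6, Add(u, Mul(-1, -8)))) = Add(24, Mul(6, Add(u, 8))) = Add(24, Mul(6, Add(8, u))) = Add(24, Add(48, Mul(6, u))) = Add(72, Mul(6, u)))
Function('z')(T) = Mul(2, T, Pow(Add(4, T), -1)) (Function('z')(T) = Mul(Mul(2, T), Pow(Add(4, T), -1)) = Mul(2, T, Pow(Add(4, T), -1)))
Add(Add(Function('g')(-138, -511), -311091), Function('z')(Function('f')(-12))) = Add(Add(106, -311091), Mul(2, Add(72, Mul(6, -12)), Pow(Add(4, Add(72, Mul(6, -12))), -1))) = Add(-310985, Mul(2, Add(72, -72), Pow(Add(4, Add(72, -72)), -1))) = Add(-310985, Mul(2, 0, Pow(Add(4, 0), -1))) = Add(-310985, Mul(2, 0, Pow(4, -1))) = Add(-310985, Mul(2, 0, Rational(1, 4))) = Add(-310985, 0) = -310985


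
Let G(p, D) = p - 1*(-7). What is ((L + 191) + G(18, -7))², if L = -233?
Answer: 289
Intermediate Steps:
G(p, D) = 7 + p (G(p, D) = p + 7 = 7 + p)
((L + 191) + G(18, -7))² = ((-233 + 191) + (7 + 18))² = (-42 + 25)² = (-17)² = 289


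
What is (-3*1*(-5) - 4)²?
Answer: 121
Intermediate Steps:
(-3*1*(-5) - 4)² = (-3*(-5) - 4)² = (15 - 4)² = 11² = 121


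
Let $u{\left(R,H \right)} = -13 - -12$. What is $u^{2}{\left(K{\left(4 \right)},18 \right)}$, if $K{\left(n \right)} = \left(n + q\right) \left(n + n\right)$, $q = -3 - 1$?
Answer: $1$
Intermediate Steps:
$q = -4$
$K{\left(n \right)} = 2 n \left(-4 + n\right)$ ($K{\left(n \right)} = \left(n - 4\right) \left(n + n\right) = \left(-4 + n\right) 2 n = 2 n \left(-4 + n\right)$)
$u{\left(R,H \right)} = -1$ ($u{\left(R,H \right)} = -13 + 12 = -1$)
$u^{2}{\left(K{\left(4 \right)},18 \right)} = \left(-1\right)^{2} = 1$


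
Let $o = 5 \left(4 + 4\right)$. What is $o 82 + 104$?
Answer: $3384$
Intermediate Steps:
$o = 40$ ($o = 5 \cdot 8 = 40$)
$o 82 + 104 = 40 \cdot 82 + 104 = 3280 + 104 = 3384$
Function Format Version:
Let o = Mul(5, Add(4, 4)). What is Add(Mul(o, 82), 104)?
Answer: 3384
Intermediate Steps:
o = 40 (o = Mul(5, 8) = 40)
Add(Mul(o, 82), 104) = Add(Mul(40, 82), 104) = Add(3280, 104) = 3384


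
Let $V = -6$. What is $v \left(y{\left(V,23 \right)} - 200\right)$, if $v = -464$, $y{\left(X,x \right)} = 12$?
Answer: $87232$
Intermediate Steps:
$v \left(y{\left(V,23 \right)} - 200\right) = - 464 \left(12 - 200\right) = \left(-464\right) \left(-188\right) = 87232$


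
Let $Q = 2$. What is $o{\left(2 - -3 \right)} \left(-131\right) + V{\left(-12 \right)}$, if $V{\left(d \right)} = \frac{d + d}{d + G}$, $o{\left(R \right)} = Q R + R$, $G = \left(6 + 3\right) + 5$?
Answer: $-1977$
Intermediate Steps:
$G = 14$ ($G = 9 + 5 = 14$)
$o{\left(R \right)} = 3 R$ ($o{\left(R \right)} = 2 R + R = 3 R$)
$V{\left(d \right)} = \frac{2 d}{14 + d}$ ($V{\left(d \right)} = \frac{d + d}{d + 14} = \frac{2 d}{14 + d}$)
$o{\left(2 - -3 \right)} \left(-131\right) + V{\left(-12 \right)} = 3 \left(2 - -3\right) \left(-131\right) + 2 \left(-12\right) \frac{1}{14 - 12} = 3 \left(2 + 3\right) \left(-131\right) + 2 \left(-12\right) \frac{1}{2} = 3 \cdot 5 \left(-131\right) + 2 \left(-12\right) \frac{1}{2} = 15 \left(-131\right) - 12 = -1965 - 12 = -1977$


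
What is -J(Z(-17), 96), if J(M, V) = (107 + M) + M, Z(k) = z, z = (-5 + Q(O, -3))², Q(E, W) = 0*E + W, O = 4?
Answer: -235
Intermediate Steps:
Q(E, W) = W (Q(E, W) = 0 + W = W)
z = 64 (z = (-5 - 3)² = (-8)² = 64)
Z(k) = 64
J(M, V) = 107 + 2*M
-J(Z(-17), 96) = -(107 + 2*64) = -(107 + 128) = -1*235 = -235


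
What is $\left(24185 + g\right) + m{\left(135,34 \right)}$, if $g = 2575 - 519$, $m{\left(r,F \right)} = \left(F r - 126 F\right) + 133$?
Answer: $26680$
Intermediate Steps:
$m{\left(r,F \right)} = 133 - 126 F + F r$ ($m{\left(r,F \right)} = \left(- 126 F + F r\right) + 133 = 133 - 126 F + F r$)
$g = 2056$ ($g = 2575 - 519 = 2056$)
$\left(24185 + g\right) + m{\left(135,34 \right)} = \left(24185 + 2056\right) + \left(133 - 4284 + 34 \cdot 135\right) = 26241 + \left(133 - 4284 + 4590\right) = 26241 + 439 = 26680$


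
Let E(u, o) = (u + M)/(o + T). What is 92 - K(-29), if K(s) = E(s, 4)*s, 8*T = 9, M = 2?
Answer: -2492/41 ≈ -60.781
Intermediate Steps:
T = 9/8 (T = (⅛)*9 = 9/8 ≈ 1.1250)
E(u, o) = (2 + u)/(9/8 + o) (E(u, o) = (u + 2)/(o + 9/8) = (2 + u)/(9/8 + o))
K(s) = s*(16/41 + 8*s/41) (K(s) = (8*(2 + s)/(9 + 8*4))*s = (8*(2 + s)/(9 + 32))*s = (8*(2 + s)/41)*s = (8*(1/41)*(2 + s))*s = (16/41 + 8*s/41)*s = s*(16/41 + 8*s/41))
92 - K(-29) = 92 - 8*(-29)*(2 - 29)/41 = 92 - 8*(-29)*(-27)/41 = 92 - 1*6264/41 = 92 - 6264/41 = -2492/41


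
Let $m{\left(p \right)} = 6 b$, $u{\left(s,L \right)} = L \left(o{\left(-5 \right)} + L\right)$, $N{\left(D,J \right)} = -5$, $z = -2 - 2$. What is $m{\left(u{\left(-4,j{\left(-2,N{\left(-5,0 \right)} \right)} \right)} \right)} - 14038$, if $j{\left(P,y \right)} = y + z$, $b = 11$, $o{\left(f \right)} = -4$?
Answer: $-13972$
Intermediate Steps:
$z = -4$
$j{\left(P,y \right)} = -4 + y$ ($j{\left(P,y \right)} = y - 4 = -4 + y$)
$u{\left(s,L \right)} = L \left(-4 + L\right)$
$m{\left(p \right)} = 66$ ($m{\left(p \right)} = 6 \cdot 11 = 66$)
$m{\left(u{\left(-4,j{\left(-2,N{\left(-5,0 \right)} \right)} \right)} \right)} - 14038 = 66 - 14038 = -13972$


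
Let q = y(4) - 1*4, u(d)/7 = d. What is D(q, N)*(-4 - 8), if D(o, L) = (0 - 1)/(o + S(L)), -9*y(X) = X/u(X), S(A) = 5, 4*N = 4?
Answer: 378/31 ≈ 12.194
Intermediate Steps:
N = 1 (N = (¼)*4 = 1)
u(d) = 7*d
y(X) = -1/63 (y(X) = -X/(9*(7*X)) = -X*1/(7*X)/9 = -⅑*⅐ = -1/63)
q = -253/63 (q = -1/63 - 1*4 = -1/63 - 4 = -253/63 ≈ -4.0159)
D(o, L) = -1/(5 + o) (D(o, L) = (0 - 1)/(o + 5) = -1/(5 + o))
D(q, N)*(-4 - 8) = (-1/(5 - 253/63))*(-4 - 8) = -1/62/63*(-12) = -1*63/62*(-12) = -63/62*(-12) = 378/31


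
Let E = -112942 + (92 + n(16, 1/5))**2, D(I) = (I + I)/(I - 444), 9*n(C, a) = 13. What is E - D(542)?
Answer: -413653931/3969 ≈ -1.0422e+5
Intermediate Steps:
n(C, a) = 13/9 (n(C, a) = (1/9)*13 = 13/9)
D(I) = 2*I/(-444 + I) (D(I) = (2*I)/(-444 + I) = 2*I/(-444 + I))
E = -8441021/81 (E = -112942 + (92 + 13/9)**2 = -112942 + (841/9)**2 = -112942 + 707281/81 = -8441021/81 ≈ -1.0421e+5)
E - D(542) = -8441021/81 - 2*542/(-444 + 542) = -8441021/81 - 2*542/98 = -8441021/81 - 1*542/49 = -8441021/81 - 542/49 = -413653931/3969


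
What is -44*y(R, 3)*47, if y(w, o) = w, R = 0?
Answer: 0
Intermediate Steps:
-44*y(R, 3)*47 = -44*0*47 = 0*47 = 0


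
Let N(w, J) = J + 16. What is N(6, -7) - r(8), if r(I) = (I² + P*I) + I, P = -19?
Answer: 89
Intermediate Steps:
N(w, J) = 16 + J
r(I) = I² - 18*I (r(I) = (I² - 19*I) + I = I² - 18*I)
N(6, -7) - r(8) = (16 - 7) - 8*(-18 + 8) = 9 - 8*(-10) = 9 - 1*(-80) = 9 + 80 = 89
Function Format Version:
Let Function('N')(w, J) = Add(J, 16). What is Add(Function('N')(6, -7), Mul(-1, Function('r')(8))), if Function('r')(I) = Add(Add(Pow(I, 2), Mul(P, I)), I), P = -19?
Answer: 89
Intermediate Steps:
Function('N')(w, J) = Add(16, J)
Function('r')(I) = Add(Pow(I, 2), Mul(-18, I)) (Function('r')(I) = Add(Add(Pow(I, 2), Mul(-19, I)), I) = Add(Pow(I, 2), Mul(-18, I)))
Add(Function('N')(6, -7), Mul(-1, Function('r')(8))) = Add(Add(16, -7), Mul(-1, Mul(8, Add(-18, 8)))) = Add(9, Mul(-1, Mul(8, -10))) = Add(9, Mul(-1, -80)) = Add(9, 80) = 89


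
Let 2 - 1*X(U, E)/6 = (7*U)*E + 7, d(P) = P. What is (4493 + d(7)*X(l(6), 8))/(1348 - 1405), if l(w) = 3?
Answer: 2773/57 ≈ 48.649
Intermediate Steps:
X(U, E) = -30 - 42*E*U (X(U, E) = 12 - 6*((7*U)*E + 7) = 12 - 6*(7*E*U + 7) = 12 - 6*(7 + 7*E*U) = 12 + (-42 - 42*E*U) = -30 - 42*E*U)
(4493 + d(7)*X(l(6), 8))/(1348 - 1405) = (4493 + 7*(-30 - 42*8*3))/(1348 - 1405) = (4493 + 7*(-30 - 1008))/(-57) = (4493 + 7*(-1038))*(-1/57) = (4493 - 7266)*(-1/57) = -2773*(-1/57) = 2773/57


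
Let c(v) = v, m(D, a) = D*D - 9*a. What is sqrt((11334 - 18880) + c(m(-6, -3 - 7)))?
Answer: 2*I*sqrt(1855) ≈ 86.139*I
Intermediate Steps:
m(D, a) = D**2 - 9*a
sqrt((11334 - 18880) + c(m(-6, -3 - 7))) = sqrt((11334 - 18880) + ((-6)**2 - 9*(-3 - 7))) = sqrt(-7546 + (36 - 9*(-10))) = sqrt(-7546 + (36 + 90)) = sqrt(-7546 + 126) = sqrt(-7420) = 2*I*sqrt(1855)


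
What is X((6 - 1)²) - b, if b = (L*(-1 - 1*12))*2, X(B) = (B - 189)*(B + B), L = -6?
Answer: -8356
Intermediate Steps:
X(B) = 2*B*(-189 + B) (X(B) = (-189 + B)*(2*B) = 2*B*(-189 + B))
b = 156 (b = -6*(-1 - 1*12)*2 = -6*(-1 - 12)*2 = -6*(-13)*2 = 78*2 = 156)
X((6 - 1)²) - b = 2*(6 - 1)²*(-189 + (6 - 1)²) - 1*156 = 2*5²*(-189 + 5²) - 156 = 2*25*(-189 + 25) - 156 = 2*25*(-164) - 156 = -8200 - 156 = -8356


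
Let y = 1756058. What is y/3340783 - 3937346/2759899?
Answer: -8307275863776/9220223660917 ≈ -0.90098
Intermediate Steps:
y/3340783 - 3937346/2759899 = 1756058/3340783 - 3937346/2759899 = -8307275863776/9220223660917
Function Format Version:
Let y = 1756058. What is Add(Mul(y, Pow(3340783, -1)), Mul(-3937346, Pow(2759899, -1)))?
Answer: Rational(-8307275863776, 9220223660917) ≈ -0.90098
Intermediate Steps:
Add(Mul(y, Pow(3340783, -1)), Mul(-3937346, Pow(2759899, -1))) = Add(Mul(1756058, Pow(3340783, -1)), Mul(-3937346, Pow(2759899, -1))) = Add(Mul(1756058, Rational(1, 3340783)), Mul(-3937346, Rational(1, 2759899))) = Add(Rational(1756058, 3340783), Rational(-3937346, 2759899)) = Rational(-8307275863776, 9220223660917)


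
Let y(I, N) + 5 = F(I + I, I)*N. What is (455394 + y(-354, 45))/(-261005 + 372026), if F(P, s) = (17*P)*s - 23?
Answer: 192187834/111021 ≈ 1731.1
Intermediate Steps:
F(P, s) = -23 + 17*P*s (F(P, s) = 17*P*s - 23 = -23 + 17*P*s)
y(I, N) = -5 + N*(-23 + 34*I**2) (y(I, N) = -5 + (-23 + 17*(I + I)*I)*N = -5 + (-23 + 17*(2*I)*I)*N = -5 + (-23 + 34*I**2)*N = -5 + N*(-23 + 34*I**2))
(455394 + y(-354, 45))/(-261005 + 372026) = (455394 + (-5 + 45*(-23 + 34*(-354)**2)))/(-261005 + 372026) = (455394 + (-5 + 45*(-23 + 34*125316)))/111021 = (455394 + (-5 + 45*(-23 + 4260744)))*(1/111021) = (455394 + (-5 + 45*4260721))*(1/111021) = (455394 + (-5 + 191732445))*(1/111021) = (455394 + 191732440)*(1/111021) = 192187834*(1/111021) = 192187834/111021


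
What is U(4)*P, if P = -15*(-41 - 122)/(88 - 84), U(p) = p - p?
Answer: 0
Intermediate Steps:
U(p) = 0
P = 2445/4 (P = -(-2445)/4 = -15*(-163/4) = 2445/4 ≈ 611.25)
U(4)*P = 0*(2445/4) = 0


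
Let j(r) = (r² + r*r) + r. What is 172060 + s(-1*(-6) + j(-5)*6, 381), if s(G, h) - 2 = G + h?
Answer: 172719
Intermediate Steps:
j(r) = r + 2*r² (j(r) = (r² + r²) + r = 2*r² + r = r + 2*r²)
s(G, h) = 2 + G + h (s(G, h) = 2 + (G + h) = 2 + G + h)
172060 + s(-1*(-6) + j(-5)*6, 381) = 172060 + (2 + (-1*(-6) - 5*(1 + 2*(-5))*6) + 381) = 172060 + (2 + (6 - 5*(1 - 10)*6) + 381) = 172060 + (2 + (6 - 5*(-9)*6) + 381) = 172060 + (2 + (6 + 45*6) + 381) = 172060 + (2 + (6 + 270) + 381) = 172060 + (2 + 276 + 381) = 172060 + 659 = 172719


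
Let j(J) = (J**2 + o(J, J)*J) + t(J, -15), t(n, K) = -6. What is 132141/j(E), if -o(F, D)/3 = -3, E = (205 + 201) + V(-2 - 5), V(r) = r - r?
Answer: 132141/168484 ≈ 0.78429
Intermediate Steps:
V(r) = 0
E = 406 (E = (205 + 201) + 0 = 406 + 0 = 406)
o(F, D) = 9 (o(F, D) = -3*(-3) = 9)
j(J) = -6 + J**2 + 9*J (j(J) = (J**2 + 9*J) - 6 = -6 + J**2 + 9*J)
132141/j(E) = 132141/(-6 + 406**2 + 9*406) = 132141/(-6 + 164836 + 3654) = 132141/168484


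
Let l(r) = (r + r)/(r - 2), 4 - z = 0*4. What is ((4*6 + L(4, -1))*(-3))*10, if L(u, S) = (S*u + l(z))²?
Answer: -720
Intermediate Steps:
z = 4 (z = 4 - 0*4 = 4 - 1*0 = 4 + 0 = 4)
l(r) = 2*r/(-2 + r) (l(r) = (2*r)/(-2 + r) = 2*r/(-2 + r))
L(u, S) = (4 + S*u)² (L(u, S) = (S*u + 2*4/(-2 + 4))² = (S*u + 2*4/2)² = (S*u + 2*4*(½))² = (S*u + 4)² = (4 + S*u)²)
((4*6 + L(4, -1))*(-3))*10 = ((4*6 + (4 - 1*4)²)*(-3))*10 = ((24 + (4 - 4)²)*(-3))*10 = ((24 + 0²)*(-3))*10 = ((24 + 0)*(-3))*10 = (24*(-3))*10 = -72*10 = -720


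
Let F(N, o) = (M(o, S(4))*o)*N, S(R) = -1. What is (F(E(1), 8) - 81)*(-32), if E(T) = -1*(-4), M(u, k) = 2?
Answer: 544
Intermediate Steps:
E(T) = 4
F(N, o) = 2*N*o (F(N, o) = (2*o)*N = 2*N*o)
(F(E(1), 8) - 81)*(-32) = (2*4*8 - 81)*(-32) = (64 - 81)*(-32) = -17*(-32) = 544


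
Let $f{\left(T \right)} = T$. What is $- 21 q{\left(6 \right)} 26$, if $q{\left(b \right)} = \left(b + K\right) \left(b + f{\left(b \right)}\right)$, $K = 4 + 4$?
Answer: $-91728$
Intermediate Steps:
$K = 8$
$q{\left(b \right)} = 2 b \left(8 + b\right)$ ($q{\left(b \right)} = \left(b + 8\right) \left(b + b\right) = \left(8 + b\right) 2 b = 2 b \left(8 + b\right)$)
$- 21 q{\left(6 \right)} 26 = - 21 \cdot 2 \cdot 6 \left(8 + 6\right) 26 = - 21 \cdot 2 \cdot 6 \cdot 14 \cdot 26 = \left(-21\right) 168 \cdot 26 = \left(-3528\right) 26 = -91728$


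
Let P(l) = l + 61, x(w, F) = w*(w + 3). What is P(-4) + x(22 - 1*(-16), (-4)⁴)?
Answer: 1615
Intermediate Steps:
x(w, F) = w*(3 + w)
P(l) = 61 + l
P(-4) + x(22 - 1*(-16), (-4)⁴) = (61 - 4) + (22 - 1*(-16))*(3 + (22 - 1*(-16))) = 57 + (22 + 16)*(3 + (22 + 16)) = 57 + 38*(3 + 38) = 57 + 38*41 = 57 + 1558 = 1615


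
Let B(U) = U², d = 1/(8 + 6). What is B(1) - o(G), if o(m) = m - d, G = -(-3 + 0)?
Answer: -27/14 ≈ -1.9286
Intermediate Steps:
G = 3 (G = -1*(-3) = 3)
d = 1/14 ≈ 0.071429
o(m) = -1/14 + m (o(m) = m - 1*1/14 = m - 1/14 = -1/14 + m)
B(1) - o(G) = 1² - (-1/14 + 3) = 1 - 1*41/14 = 1 - 41/14 = -27/14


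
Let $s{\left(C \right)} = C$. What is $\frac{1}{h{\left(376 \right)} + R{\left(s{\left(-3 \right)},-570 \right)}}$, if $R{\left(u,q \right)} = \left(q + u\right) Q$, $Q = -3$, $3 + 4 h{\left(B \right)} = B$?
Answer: $\frac{4}{7249} \approx 0.0005518$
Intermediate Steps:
$h{\left(B \right)} = - \frac{3}{4} + \frac{B}{4}$
$R{\left(u,q \right)} = - 3 q - 3 u$ ($R{\left(u,q \right)} = \left(q + u\right) \left(-3\right) = - 3 q - 3 u$)
$\frac{1}{h{\left(376 \right)} + R{\left(s{\left(-3 \right)},-570 \right)}} = \frac{1}{\left(- \frac{3}{4} + \frac{1}{4} \cdot 376\right) - -1719} = \frac{1}{\left(- \frac{3}{4} + 94\right) + \left(1710 + 9\right)} = \frac{1}{\frac{373}{4} + 1719} = \frac{1}{\frac{7249}{4}} = \frac{4}{7249}$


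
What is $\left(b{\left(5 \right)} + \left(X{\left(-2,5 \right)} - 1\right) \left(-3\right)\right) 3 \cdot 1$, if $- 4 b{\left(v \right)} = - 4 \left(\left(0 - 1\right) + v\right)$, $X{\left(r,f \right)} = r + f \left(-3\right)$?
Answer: $174$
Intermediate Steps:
$X{\left(r,f \right)} = r - 3 f$
$b{\left(v \right)} = -1 + v$ ($b{\left(v \right)} = - \frac{\left(-4\right) \left(\left(0 - 1\right) + v\right)}{4} = - \frac{\left(-4\right) \left(-1 + v\right)}{4} = - \frac{4 - 4 v}{4} = -1 + v$)
$\left(b{\left(5 \right)} + \left(X{\left(-2,5 \right)} - 1\right) \left(-3\right)\right) 3 \cdot 1 = \left(\left(-1 + 5\right) + \left(\left(-2 - 15\right) - 1\right) \left(-3\right)\right) 3 \cdot 1 = \left(4 + \left(\left(-2 - 15\right) - 1\right) \left(-3\right)\right) 3 = \left(4 + \left(-17 - 1\right) \left(-3\right)\right) 3 = \left(4 - -54\right) 3 = \left(4 + 54\right) 3 = 58 \cdot 3 = 174$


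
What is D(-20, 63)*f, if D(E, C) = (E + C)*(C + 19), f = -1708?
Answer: -6022408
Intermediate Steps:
D(E, C) = (19 + C)*(C + E) (D(E, C) = (C + E)*(19 + C) = (19 + C)*(C + E))
D(-20, 63)*f = (63**2 + 19*63 + 19*(-20) + 63*(-20))*(-1708) = (3969 + 1197 - 380 - 1260)*(-1708) = 3526*(-1708) = -6022408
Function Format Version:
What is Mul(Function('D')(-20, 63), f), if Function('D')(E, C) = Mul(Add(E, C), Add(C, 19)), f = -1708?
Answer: -6022408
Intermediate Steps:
Function('D')(E, C) = Mul(Add(19, C), Add(C, E)) (Function('D')(E, C) = Mul(Add(C, E), Add(19, C)) = Mul(Add(19, C), Add(C, E)))
Mul(Function('D')(-20, 63), f) = Mul(Add(Pow(63, 2), Mul(19, 63), Mul(19, -20), Mul(63, -20)), -1708) = Mul(Add(3969, 1197, -380, -1260), -1708) = Mul(3526, -1708) = -6022408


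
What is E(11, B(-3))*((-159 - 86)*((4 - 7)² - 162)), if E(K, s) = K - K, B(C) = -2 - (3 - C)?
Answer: 0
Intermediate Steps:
B(C) = -5 + C (B(C) = -2 + (-3 + C) = -5 + C)
E(K, s) = 0
E(11, B(-3))*((-159 - 86)*((4 - 7)² - 162)) = 0*((-159 - 86)*((4 - 7)² - 162)) = 0*(-245*((-3)² - 162)) = 0*(-245*(9 - 162)) = 0*(-245*(-153)) = 0*37485 = 0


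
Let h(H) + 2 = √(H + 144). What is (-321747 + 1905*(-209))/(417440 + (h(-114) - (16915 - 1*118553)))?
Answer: -186839329896/134719946873 + 359946*√30/134719946873 ≈ -1.3869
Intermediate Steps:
h(H) = -2 + √(144 + H) (h(H) = -2 + √(H + 144) = -2 + √(144 + H))
(-321747 + 1905*(-209))/(417440 + (h(-114) - (16915 - 1*118553))) = (-321747 + 1905*(-209))/(417440 + ((-2 + √(144 - 114)) - (16915 - 1*118553))) = (-321747 - 398145)/(417440 + ((-2 + √30) - (16915 - 118553))) = -719892/(417440 + ((-2 + √30) - 1*(-101638))) = -719892/(417440 + ((-2 + √30) + 101638)) = -719892/(417440 + (101636 + √30)) = -719892/(519076 + √30)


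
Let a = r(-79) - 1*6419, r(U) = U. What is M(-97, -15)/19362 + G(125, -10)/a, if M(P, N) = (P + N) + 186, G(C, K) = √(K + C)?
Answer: 37/9681 - √115/6498 ≈ 0.0021716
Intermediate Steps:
G(C, K) = √(C + K)
M(P, N) = 186 + N + P (M(P, N) = (N + P) + 186 = 186 + N + P)
a = -6498 (a = -79 - 1*6419 = -79 - 6419 = -6498)
M(-97, -15)/19362 + G(125, -10)/a = (186 - 15 - 97)/19362 + √(125 - 10)/(-6498) = 74*(1/19362) + √115*(-1/6498) = 37/9681 - √115/6498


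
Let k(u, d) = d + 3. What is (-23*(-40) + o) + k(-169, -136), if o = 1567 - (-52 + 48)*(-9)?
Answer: 2318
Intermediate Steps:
k(u, d) = 3 + d
o = 1531 (o = 1567 - (-4)*(-9) = 1567 - 1*36 = 1567 - 36 = 1531)
(-23*(-40) + o) + k(-169, -136) = (-23*(-40) + 1531) + (3 - 136) = (920 + 1531) - 133 = 2451 - 133 = 2318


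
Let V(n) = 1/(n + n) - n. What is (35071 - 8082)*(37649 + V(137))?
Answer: 2024822933/2 ≈ 1.0124e+9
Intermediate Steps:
V(n) = 1/(2*n) - n
(35071 - 8082)*(37649 + V(137)) = (35071 - 8082)*(37649 + ((½)/137 - 1*137)) = 26989*(37649 + ((½)*(1/137) - 137)) = 26989*(37649 + (1/274 - 137)) = 26989*(37649 - 37537/274) = 26989*(10278289/274) = 2024822933/2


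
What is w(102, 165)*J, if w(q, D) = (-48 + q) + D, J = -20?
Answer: -4380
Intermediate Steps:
w(q, D) = -48 + D + q
w(102, 165)*J = (-48 + 165 + 102)*(-20) = 219*(-20) = -4380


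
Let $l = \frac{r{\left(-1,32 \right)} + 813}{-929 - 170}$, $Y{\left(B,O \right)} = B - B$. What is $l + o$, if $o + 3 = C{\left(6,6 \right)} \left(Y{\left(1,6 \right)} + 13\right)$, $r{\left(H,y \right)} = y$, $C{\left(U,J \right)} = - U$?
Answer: $- \frac{89864}{1099} \approx -81.769$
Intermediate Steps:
$Y{\left(B,O \right)} = 0$
$o = -81$ ($o = -3 + \left(-1\right) 6 \left(0 + 13\right) = -3 - 78 = -81$)
$l = - \frac{845}{1099}$ ($l = \frac{32 + 813}{-929 - 170} = \frac{845}{-1099} = 845 \left(- \frac{1}{1099}\right) = - \frac{845}{1099} \approx -0.76888$)
$l + o = - \frac{845}{1099} - 81 = - \frac{89864}{1099}$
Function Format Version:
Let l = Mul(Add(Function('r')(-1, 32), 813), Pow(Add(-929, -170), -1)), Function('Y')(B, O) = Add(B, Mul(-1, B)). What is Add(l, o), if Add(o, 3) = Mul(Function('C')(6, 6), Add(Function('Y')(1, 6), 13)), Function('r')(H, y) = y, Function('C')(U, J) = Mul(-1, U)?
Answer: Rational(-89864, 1099) ≈ -81.769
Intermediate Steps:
Function('Y')(B, O) = 0
o = -81 (o = Add(-3, Mul(Mul(-1, 6), Add(0, 13))) = Add(-3, Mul(-6, 13)) = Add(-3, -78) = -81)
l = Rational(-845, 1099) (l = Mul(Add(32, 813), Pow(Add(-929, -170), -1)) = Mul(845, Pow(-1099, -1)) = Mul(845, Rational(-1, 1099)) = Rational(-845, 1099) ≈ -0.76888)
Add(l, o) = Add(Rational(-845, 1099), -81) = Rational(-89864, 1099)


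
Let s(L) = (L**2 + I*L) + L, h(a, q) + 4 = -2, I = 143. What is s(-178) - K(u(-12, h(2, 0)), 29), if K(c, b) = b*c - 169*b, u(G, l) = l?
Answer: 11127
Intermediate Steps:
h(a, q) = -6 (h(a, q) = -4 - 2 = -6)
K(c, b) = -169*b + b*c
s(L) = L**2 + 144*L (s(L) = (L**2 + 143*L) + L = L**2 + 144*L)
s(-178) - K(u(-12, h(2, 0)), 29) = -178*(144 - 178) - 29*(-169 - 6) = -178*(-34) - 29*(-175) = 6052 - 1*(-5075) = 6052 + 5075 = 11127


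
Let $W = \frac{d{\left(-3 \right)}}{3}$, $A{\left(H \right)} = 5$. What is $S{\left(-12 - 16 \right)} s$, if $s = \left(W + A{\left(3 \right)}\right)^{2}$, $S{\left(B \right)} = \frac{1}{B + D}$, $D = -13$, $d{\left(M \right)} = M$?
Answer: $- \frac{16}{41} \approx -0.39024$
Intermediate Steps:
$S{\left(B \right)} = \frac{1}{-13 + B}$ ($S{\left(B \right)} = \frac{1}{B - 13} = \frac{1}{-13 + B}$)
$W = -1$ ($W = - \frac{3}{3} = \left(-3\right) \frac{1}{3} = -1$)
$s = 16$ ($s = \left(-1 + 5\right)^{2} = 4^{2} = 16$)
$S{\left(-12 - 16 \right)} s = \frac{1}{-13 - 28} \cdot 16 = \frac{1}{-41} \cdot 16 = \left(- \frac{1}{41}\right) 16 = - \frac{16}{41}$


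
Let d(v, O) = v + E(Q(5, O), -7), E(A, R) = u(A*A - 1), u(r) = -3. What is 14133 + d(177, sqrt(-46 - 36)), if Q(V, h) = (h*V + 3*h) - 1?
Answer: 14307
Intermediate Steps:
Q(V, h) = -1 + 3*h + V*h (Q(V, h) = (V*h + 3*h) - 1 = (3*h + V*h) - 1 = -1 + 3*h + V*h)
E(A, R) = -3
d(v, O) = -3 + v (d(v, O) = v - 3 = -3 + v)
14133 + d(177, sqrt(-46 - 36)) = 14133 + (-3 + 177) = 14133 + 174 = 14307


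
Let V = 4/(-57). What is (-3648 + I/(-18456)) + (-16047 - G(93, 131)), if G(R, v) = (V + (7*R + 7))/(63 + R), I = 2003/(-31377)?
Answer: -2817701139921623/143036196264 ≈ -19699.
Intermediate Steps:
I = -2003/31377 (I = 2003*(-1/31377) = -2003/31377 ≈ -0.063837)
V = -4/57 (V = 4*(-1/57) = -4/57 ≈ -0.070175)
G(R, v) = (395/57 + 7*R)/(63 + R) (G(R, v) = (-4/57 + (7*R + 7))/(63 + R) = (-4/57 + (7 + 7*R))/(63 + R) = (395/57 + 7*R)/(63 + R))
(-3648 + I/(-18456)) + (-16047 - G(93, 131)) = (-3648 - 2003/31377/(-18456)) + (-16047 - (395 + 399*93)/(57*(63 + 93))) = (-3648 - 2003/31377*(-1/18456)) + (-16047 - (395 + 37107)/(57*156)) = (-3648 + 2003/579093912) + (-16047 - 37502/(57*156)) = -2112534588973/579093912 + (-16047 - 1*18751/4446) = -2112534588973/579093912 + (-16047 - 18751/4446) = -2112534588973/579093912 - 71363713/4446 = -2817701139921623/143036196264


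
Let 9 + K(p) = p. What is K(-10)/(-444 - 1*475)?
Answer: 19/919 ≈ 0.020675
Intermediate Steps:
K(p) = -9 + p
K(-10)/(-444 - 1*475) = (-9 - 10)/(-444 - 1*475) = -19/(-444 - 475) = -19/(-919) = -19*(-1/919) = 19/919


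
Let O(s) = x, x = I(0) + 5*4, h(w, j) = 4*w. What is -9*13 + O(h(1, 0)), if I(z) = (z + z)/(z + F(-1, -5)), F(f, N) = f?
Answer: -97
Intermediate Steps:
I(z) = 2*z/(-1 + z) (I(z) = (z + z)/(z - 1) = (2*z)/(-1 + z) = 2*z/(-1 + z))
x = 20 (x = 2*0/(-1 + 0) + 5*4 = 2*0/(-1) + 20 = 2*0*(-1) + 20 = 0 + 20 = 20)
O(s) = 20
-9*13 + O(h(1, 0)) = -9*13 + 20 = -117 + 20 = -97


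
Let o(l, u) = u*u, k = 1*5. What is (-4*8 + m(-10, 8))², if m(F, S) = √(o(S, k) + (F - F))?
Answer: 729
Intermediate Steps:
k = 5
o(l, u) = u²
m(F, S) = 5 (m(F, S) = √(5² + (F - F)) = √(25 + 0) = √25 = 5)
(-4*8 + m(-10, 8))² = (-4*8 + 5)² = (-32 + 5)² = (-27)² = 729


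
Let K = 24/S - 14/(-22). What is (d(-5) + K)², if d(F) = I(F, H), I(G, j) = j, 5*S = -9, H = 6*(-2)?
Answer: 664225/1089 ≈ 609.94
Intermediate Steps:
H = -12
S = -9/5 (S = (⅕)*(-9) = -9/5 ≈ -1.8000)
d(F) = -12
K = -419/33 (K = 24/(-9/5) - 14/(-22) = 24*(-5/9) - 14*(-1/22) = -40/3 + 7/11 = -419/33 ≈ -12.697)
(d(-5) + K)² = (-12 - 419/33)² = (-815/33)² = 664225/1089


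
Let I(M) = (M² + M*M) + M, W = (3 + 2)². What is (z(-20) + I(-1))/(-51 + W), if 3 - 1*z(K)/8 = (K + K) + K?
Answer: -505/26 ≈ -19.423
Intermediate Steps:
z(K) = 24 - 24*K (z(K) = 24 - 8*((K + K) + K) = 24 - 8*(2*K + K) = 24 - 24*K)
W = 25 (W = 5² = 25)
I(M) = M + 2*M² (I(M) = (M² + M²) + M = 2*M² + M = M + 2*M²)
(z(-20) + I(-1))/(-51 + W) = ((24 - 24*(-20)) - (1 + 2*(-1)))/(-51 + 25) = ((24 + 480) - (1 - 2))/(-26) = (504 - 1*(-1))*(-1/26) = (504 + 1)*(-1/26) = 505*(-1/26) = -505/26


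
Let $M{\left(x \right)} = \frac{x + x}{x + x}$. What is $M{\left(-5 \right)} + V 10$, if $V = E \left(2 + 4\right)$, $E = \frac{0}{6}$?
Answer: $1$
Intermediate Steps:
$E = 0$ ($E = 0 \cdot \frac{1}{6} = 0$)
$M{\left(x \right)} = 1$ ($M{\left(x \right)} = \frac{2 x}{2 x} = 2 x \frac{1}{2 x} = 1$)
$V = 0$ ($V = 0 \left(2 + 4\right) = 0 \cdot 6 = 0$)
$M{\left(-5 \right)} + V 10 = 1 + 0 \cdot 10 = 1 + 0 = 1$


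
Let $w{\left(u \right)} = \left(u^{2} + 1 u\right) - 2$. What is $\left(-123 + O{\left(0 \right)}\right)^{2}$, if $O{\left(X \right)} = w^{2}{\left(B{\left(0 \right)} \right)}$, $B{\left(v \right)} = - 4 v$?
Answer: $14161$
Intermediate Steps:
$w{\left(u \right)} = -2 + u + u^{2}$ ($w{\left(u \right)} = \left(u^{2} + u\right) - 2 = \left(u + u^{2}\right) - 2 = -2 + u + u^{2}$)
$O{\left(X \right)} = 4$ ($O{\left(X \right)} = \left(-2 - 0 + \left(\left(-4\right) 0\right)^{2}\right)^{2} = \left(-2 + 0 + 0^{2}\right)^{2} = \left(-2 + 0 + 0\right)^{2} = \left(-2\right)^{2} = 4$)
$\left(-123 + O{\left(0 \right)}\right)^{2} = \left(-123 + 4\right)^{2} = \left(-119\right)^{2} = 14161$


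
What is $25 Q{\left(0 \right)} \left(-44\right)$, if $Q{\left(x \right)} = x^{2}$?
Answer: $0$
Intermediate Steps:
$25 Q{\left(0 \right)} \left(-44\right) = 25 \cdot 0^{2} \left(-44\right) = 25 \cdot 0 \left(-44\right) = 0 \left(-44\right) = 0$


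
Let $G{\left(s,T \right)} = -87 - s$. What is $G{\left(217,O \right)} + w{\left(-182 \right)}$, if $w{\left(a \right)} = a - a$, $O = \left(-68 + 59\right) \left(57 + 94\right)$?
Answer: $-304$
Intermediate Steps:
$O = -1359$ ($O = \left(-9\right) 151 = -1359$)
$w{\left(a \right)} = 0$
$G{\left(217,O \right)} + w{\left(-182 \right)} = \left(-87 - 217\right) + 0 = -304 + 0 = -304$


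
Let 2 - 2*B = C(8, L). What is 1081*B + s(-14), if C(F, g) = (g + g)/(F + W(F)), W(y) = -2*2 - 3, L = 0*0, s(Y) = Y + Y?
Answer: 1053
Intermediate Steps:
s(Y) = 2*Y
L = 0
W(y) = -7 (W(y) = -4 - 3 = -7)
C(F, g) = 2*g/(-7 + F) (C(F, g) = (g + g)/(F - 7) = (2*g)/(-7 + F) = 2*g/(-7 + F))
B = 1 (B = 1 - 0/(-7 + 8) = 1 - 0/1 = 1 - 0 = 1 - ½*0 = 1 + 0 = 1)
1081*B + s(-14) = 1081*1 + 2*(-14) = 1081 - 28 = 1053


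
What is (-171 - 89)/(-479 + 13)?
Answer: 130/233 ≈ 0.55794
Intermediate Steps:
(-171 - 89)/(-479 + 13) = -260/(-466) = -260*(-1/466) = 130/233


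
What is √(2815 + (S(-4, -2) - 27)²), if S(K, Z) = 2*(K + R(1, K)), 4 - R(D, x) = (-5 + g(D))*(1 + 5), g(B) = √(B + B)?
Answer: 2*√(1048 - 198*√2) ≈ 55.425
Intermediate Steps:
g(B) = √2*√B (g(B) = √(2*B) = √2*√B)
R(D, x) = 34 - 6*√2*√D (R(D, x) = 4 - (-5 + √2*√D)*(1 + 5) = 4 - (-5 + √2*√D)*6 = 4 - (-30 + 6*√2*√D) = 4 + (30 - 6*√2*√D) = 34 - 6*√2*√D)
S(K, Z) = 68 - 12*√2 + 2*K (S(K, Z) = 2*(K + (34 - 6*√2*√1)) = 2*(K + (34 - 6*√2*1)) = 2*(K + (34 - 6*√2)) = 2*(34 + K - 6*√2) = 68 - 12*√2 + 2*K)
√(2815 + (S(-4, -2) - 27)²) = √(2815 + ((68 - 12*√2 + 2*(-4)) - 27)²) = √(2815 + ((68 - 12*√2 - 8) - 27)²) = √(2815 + ((60 - 12*√2) - 27)²) = √(2815 + (33 - 12*√2)²)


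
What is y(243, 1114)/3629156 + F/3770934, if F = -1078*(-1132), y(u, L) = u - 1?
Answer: 27009494611/83446998486 ≈ 0.32367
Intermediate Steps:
y(u, L) = -1 + u
F = 1220296
y(243, 1114)/3629156 + F/3770934 = (-1 + 243)/3629156 + 1220296/3770934 = 242*(1/3629156) + 1220296*(1/3770934) = 121/1814578 + 610148/1885467 = 27009494611/83446998486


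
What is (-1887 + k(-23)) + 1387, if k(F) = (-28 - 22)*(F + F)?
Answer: 1800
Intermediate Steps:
k(F) = -100*F
(-1887 + k(-23)) + 1387 = (-1887 - 100*(-23)) + 1387 = (-1887 + 2300) + 1387 = 413 + 1387 = 1800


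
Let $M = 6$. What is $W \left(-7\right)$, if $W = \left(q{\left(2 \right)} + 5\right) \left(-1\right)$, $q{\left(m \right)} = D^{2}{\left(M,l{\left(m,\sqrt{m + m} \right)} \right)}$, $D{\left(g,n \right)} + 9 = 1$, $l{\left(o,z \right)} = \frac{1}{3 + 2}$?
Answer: $483$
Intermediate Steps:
$l{\left(o,z \right)} = \frac{1}{5}$
$D{\left(g,n \right)} = -8$ ($D{\left(g,n \right)} = -9 + 1 = -8$)
$q{\left(m \right)} = 64$ ($q{\left(m \right)} = \left(-8\right)^{2} = 64$)
$W = -69$ ($W = \left(64 + 5\right) \left(-1\right) = 69 \left(-1\right) = -69$)
$W \left(-7\right) = \left(-69\right) \left(-7\right) = 483$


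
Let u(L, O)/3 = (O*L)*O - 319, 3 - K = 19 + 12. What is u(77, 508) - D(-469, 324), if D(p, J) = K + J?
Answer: 59611531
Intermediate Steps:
K = -28 (K = 3 - (19 + 12) = 3 - 1*31 = 3 - 31 = -28)
D(p, J) = -28 + J
u(L, O) = -957 + 3*L*O² (u(L, O) = 3*((O*L)*O - 319) = 3*((L*O)*O - 319) = 3*(L*O² - 319) = 3*(-319 + L*O²) = -957 + 3*L*O²)
u(77, 508) - D(-469, 324) = (-957 + 3*77*508²) - (-28 + 324) = (-957 + 3*77*258064) - 1*296 = (-957 + 59612784) - 296 = 59611827 - 296 = 59611531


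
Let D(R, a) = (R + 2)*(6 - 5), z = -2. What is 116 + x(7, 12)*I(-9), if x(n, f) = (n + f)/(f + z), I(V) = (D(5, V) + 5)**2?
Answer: 1948/5 ≈ 389.60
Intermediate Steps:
D(R, a) = 2 + R (D(R, a) = (2 + R)*1 = 2 + R)
I(V) = 144 (I(V) = ((2 + 5) + 5)**2 = (7 + 5)**2 = 12**2 = 144)
x(n, f) = (f + n)/(-2 + f) (x(n, f) = (n + f)/(f - 2) = (f + n)/(-2 + f))
116 + x(7, 12)*I(-9) = 116 + ((12 + 7)/(-2 + 12))*144 = 116 + (19/10)*144 = 116 + 1368/5 = 1948/5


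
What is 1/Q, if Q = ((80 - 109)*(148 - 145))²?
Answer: 1/7569 ≈ 0.00013212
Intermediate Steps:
Q = 7569 (Q = (-29*3)² = (-87)² = 7569)
1/Q = 1/7569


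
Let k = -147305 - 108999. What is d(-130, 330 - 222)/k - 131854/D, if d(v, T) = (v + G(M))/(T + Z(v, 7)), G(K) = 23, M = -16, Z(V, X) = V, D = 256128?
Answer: -11617358957/22566029376 ≈ -0.51482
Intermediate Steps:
k = -256304
d(v, T) = (23 + v)/(T + v) (d(v, T) = (v + 23)/(T + v) = (23 + v)/(T + v))
d(-130, 330 - 222)/k - 131854/D = ((23 - 130)/((330 - 222) - 130))/(-256304) - 131854/256128 = (-107/(108 - 130))*(-1/256304) - 131854*1/256128 = (-107/(-22))*(-1/256304) - 65927/128064 = -1/22*(-107)*(-1/256304) - 65927/128064 = (107/22)*(-1/256304) - 65927/128064 = -107/5638688 - 65927/128064 = -11617358957/22566029376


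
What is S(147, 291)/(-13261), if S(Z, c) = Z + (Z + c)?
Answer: -585/13261 ≈ -0.044114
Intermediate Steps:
S(Z, c) = c + 2*Z
S(147, 291)/(-13261) = (291 + 2*147)/(-13261) = (291 + 294)*(-1/13261) = 585*(-1/13261) = -585/13261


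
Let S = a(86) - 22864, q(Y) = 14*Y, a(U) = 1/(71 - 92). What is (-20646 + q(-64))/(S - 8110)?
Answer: 452382/650455 ≈ 0.69549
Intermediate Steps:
a(U) = -1/21 (a(U) = 1/(-21) = -1/21)
S = -480145/21 (S = -1/21 - 22864 = -480145/21 ≈ -22864.)
(-20646 + q(-64))/(S - 8110) = (-20646 + 14*(-64))/(-480145/21 - 8110) = (-20646 - 896)/(-650455/21) = -21542*(-21/650455) = 452382/650455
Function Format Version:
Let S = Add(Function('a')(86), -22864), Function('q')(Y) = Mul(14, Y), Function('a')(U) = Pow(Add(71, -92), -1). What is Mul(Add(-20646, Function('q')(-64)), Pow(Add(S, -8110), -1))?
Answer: Rational(452382, 650455) ≈ 0.69549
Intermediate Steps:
Function('a')(U) = Rational(-1, 21) (Function('a')(U) = Pow(-21, -1) = Rational(-1, 21))
S = Rational(-480145, 21) (S = Add(Rational(-1, 21), -22864) = Rational(-480145, 21) ≈ -22864.)
Mul(Add(-20646, Function('q')(-64)), Pow(Add(S, -8110), -1)) = Mul(Add(-20646, Mul(14, -64)), Pow(Add(Rational(-480145, 21), -8110), -1)) = Mul(Add(-20646, -896), Pow(Rational(-650455, 21), -1)) = Mul(-21542, Rational(-21, 650455)) = Rational(452382, 650455)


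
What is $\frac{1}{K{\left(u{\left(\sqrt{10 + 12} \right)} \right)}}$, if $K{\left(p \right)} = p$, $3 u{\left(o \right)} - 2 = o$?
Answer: $- \frac{1}{3} + \frac{\sqrt{22}}{6} \approx 0.4484$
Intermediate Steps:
$u{\left(o \right)} = \frac{2}{3} + \frac{o}{3}$
$\frac{1}{K{\left(u{\left(\sqrt{10 + 12} \right)} \right)}} = \frac{1}{\frac{2}{3} + \frac{\sqrt{10 + 12}}{3}} = \frac{1}{\frac{2}{3} + \frac{\sqrt{22}}{3}}$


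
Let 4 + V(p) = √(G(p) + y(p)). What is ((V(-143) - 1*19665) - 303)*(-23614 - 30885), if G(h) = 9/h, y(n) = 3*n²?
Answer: 1088454028 - 108998*√313620879/143 ≈ 1.0750e+9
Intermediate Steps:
V(p) = -4 + √(3*p² + 9/p) (V(p) = -4 + √(9/p + 3*p²) = -4 + √(3*p² + 9/p))
((V(-143) - 1*19665) - 303)*(-23614 - 30885) = (((-4 + √3*√((3 + (-143)³)/(-143))) - 1*19665) - 303)*(-23614 - 30885) = (((-4 + √3*√(-(3 - 2924207)/143)) - 19665) - 303)*(-54499) = (((-4 + √3*√(-1/143*(-2924204))) - 19665) - 303)*(-54499) = (((-4 + √3*√(2924204/143)) - 19665) - 303)*(-54499) = (((-4 + √3*(2*√104540293/143)) - 19665) - 303)*(-54499) = (((-4 + 2*√313620879/143) - 19665) - 303)*(-54499) = ((-19669 + 2*√313620879/143) - 303)*(-54499) = (-19972 + 2*√313620879/143)*(-54499) = 1088454028 - 108998*√313620879/143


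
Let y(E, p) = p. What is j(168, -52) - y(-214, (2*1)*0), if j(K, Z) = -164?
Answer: -164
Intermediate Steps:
j(168, -52) - y(-214, (2*1)*0) = -164 - 2*1*0 = -164 - 2*0 = -164 - 1*0 = -164 + 0 = -164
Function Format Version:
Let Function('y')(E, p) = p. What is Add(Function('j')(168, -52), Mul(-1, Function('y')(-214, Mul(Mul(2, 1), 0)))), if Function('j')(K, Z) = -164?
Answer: -164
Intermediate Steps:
Add(Function('j')(168, -52), Mul(-1, Function('y')(-214, Mul(Mul(2, 1), 0)))) = Add(-164, Mul(-1, Mul(Mul(2, 1), 0))) = Add(-164, Mul(-1, Mul(2, 0))) = Add(-164, Mul(-1, 0)) = Add(-164, 0) = -164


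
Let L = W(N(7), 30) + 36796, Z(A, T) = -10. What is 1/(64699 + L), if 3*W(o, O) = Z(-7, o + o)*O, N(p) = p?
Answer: 1/101395 ≈ 9.8624e-6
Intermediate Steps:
W(o, O) = -10*O/3 (W(o, O) = (-10*O)/3 = -10*O/3)
L = 36696 (L = -10/3*30 + 36796 = -100 + 36796 = 36696)
1/(64699 + L) = 1/(64699 + 36696) = 1/101395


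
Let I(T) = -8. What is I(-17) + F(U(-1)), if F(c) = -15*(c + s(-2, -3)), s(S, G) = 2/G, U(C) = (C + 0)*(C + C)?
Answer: -28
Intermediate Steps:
U(C) = 2*C² (U(C) = C*(2*C) = 2*C²)
F(c) = 10 - 15*c (F(c) = -15*(c + 2/(-3)) = -15*(c + 2*(-⅓)) = -15*(c - ⅔) = -15*(-⅔ + c) = 10 - 15*c)
I(-17) + F(U(-1)) = -8 + (10 - 30*(-1)²) = -8 + (10 - 30) = -8 - 20 = -28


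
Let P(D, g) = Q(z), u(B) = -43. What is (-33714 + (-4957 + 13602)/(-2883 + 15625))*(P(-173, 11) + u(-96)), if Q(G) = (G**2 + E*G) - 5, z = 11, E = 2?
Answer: -40809638585/12742 ≈ -3.2028e+6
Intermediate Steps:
Q(G) = -5 + G**2 + 2*G (Q(G) = (G**2 + 2*G) - 5 = -5 + G**2 + 2*G)
P(D, g) = 138 (P(D, g) = -5 + 11**2 + 2*11 = -5 + 121 + 22 = 138)
(-33714 + (-4957 + 13602)/(-2883 + 15625))*(P(-173, 11) + u(-96)) = (-33714 + (-4957 + 13602)/(-2883 + 15625))*(138 - 43) = (-33714 + 8645/12742)*95 = -429575143/12742*95 = -40809638585/12742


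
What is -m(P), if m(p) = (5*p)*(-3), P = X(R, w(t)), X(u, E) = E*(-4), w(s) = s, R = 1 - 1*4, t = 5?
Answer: -300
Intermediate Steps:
R = -3 (R = 1 - 4 = -3)
X(u, E) = -4*E
P = -20 (P = -4*5 = -20)
m(p) = -15*p
-m(P) = -(-15)*(-20) = -1*300 = -300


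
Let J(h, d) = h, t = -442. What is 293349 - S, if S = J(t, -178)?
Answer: 293791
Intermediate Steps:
S = -442
293349 - S = 293349 - 1*(-442) = 293349 + 442 = 293791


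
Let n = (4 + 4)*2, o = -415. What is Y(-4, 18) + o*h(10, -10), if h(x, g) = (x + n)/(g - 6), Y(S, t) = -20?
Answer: 5235/8 ≈ 654.38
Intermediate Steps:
n = 16 (n = 8*2 = 16)
h(x, g) = (16 + x)/(-6 + g) (h(x, g) = (x + 16)/(g - 6) = (16 + x)/(-6 + g))
Y(-4, 18) + o*h(10, -10) = -20 - 415*(16 + 10)/(-6 - 10) = -20 - 415*26/(-16) = -20 - (-415)*26/16 = -20 - 415*(-13/8) = -20 + 5395/8 = 5235/8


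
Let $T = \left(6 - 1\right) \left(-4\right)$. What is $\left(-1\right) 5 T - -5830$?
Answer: $5930$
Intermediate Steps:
$T = -20$ ($T = 5 \left(-4\right) = -20$)
$\left(-1\right) 5 T - -5830 = \left(-1\right) 5 \left(-20\right) - -5830 = \left(-5\right) \left(-20\right) + 5830 = 100 + 5830 = 5930$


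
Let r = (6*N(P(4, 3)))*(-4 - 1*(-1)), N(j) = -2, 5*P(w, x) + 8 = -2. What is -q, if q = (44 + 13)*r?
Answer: -2052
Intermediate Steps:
P(w, x) = -2 (P(w, x) = -8/5 + (⅕)*(-2) = -8/5 - ⅖ = -2)
r = 36 (r = (6*(-2))*(-4 - 1*(-1)) = -12*(-4 + 1) = -12*(-3) = 36)
q = 2052 (q = (44 + 13)*36 = 57*36 = 2052)
-q = -1*2052 = -2052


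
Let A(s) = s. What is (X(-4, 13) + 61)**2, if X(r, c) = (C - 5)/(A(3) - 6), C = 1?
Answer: 34969/9 ≈ 3885.4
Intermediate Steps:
X(r, c) = 4/3 (X(r, c) = (1 - 5)/(3 - 6) = -4/(-3) = -4*(-1/3) = 4/3)
(X(-4, 13) + 61)**2 = (4/3 + 61)**2 = (187/3)**2 = 34969/9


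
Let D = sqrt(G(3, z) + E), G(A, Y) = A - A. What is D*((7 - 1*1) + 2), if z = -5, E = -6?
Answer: 8*I*sqrt(6) ≈ 19.596*I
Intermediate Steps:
G(A, Y) = 0
D = I*sqrt(6) (D = sqrt(0 - 6) = sqrt(-6) = I*sqrt(6) ≈ 2.4495*I)
D*((7 - 1*1) + 2) = (I*sqrt(6))*((7 - 1*1) + 2) = (I*sqrt(6))*((7 - 1) + 2) = (I*sqrt(6))*(6 + 2) = (I*sqrt(6))*8 = 8*I*sqrt(6)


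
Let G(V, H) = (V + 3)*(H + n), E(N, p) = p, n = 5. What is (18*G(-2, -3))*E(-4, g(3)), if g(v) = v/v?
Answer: 36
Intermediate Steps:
g(v) = 1
G(V, H) = (3 + V)*(5 + H) (G(V, H) = (V + 3)*(H + 5) = (3 + V)*(5 + H))
(18*G(-2, -3))*E(-4, g(3)) = (18*(15 + 3*(-3) + 5*(-2) - 3*(-2)))*1 = (18*(15 - 9 - 10 + 6))*1 = (18*2)*1 = 36*1 = 36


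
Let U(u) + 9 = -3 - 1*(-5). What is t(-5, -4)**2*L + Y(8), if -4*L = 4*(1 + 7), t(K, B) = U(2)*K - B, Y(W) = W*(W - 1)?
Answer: -12112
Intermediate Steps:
U(u) = -7 (U(u) = -9 + (-3 - 1*(-5)) = -9 + (-3 + 5) = -9 + 2 = -7)
Y(W) = W*(-1 + W)
t(K, B) = -B - 7*K (t(K, B) = -7*K - B = -B - 7*K)
L = -8 (L = -(1 + 7) = -8 ≈ -8.0000)
t(-5, -4)**2*L + Y(8) = (-1*(-4) - 7*(-5))**2*(-8) + 8*(-1 + 8) = (4 + 35)**2*(-8) + 8*7 = 39**2*(-8) + 56 = 1521*(-8) + 56 = -12168 + 56 = -12112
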